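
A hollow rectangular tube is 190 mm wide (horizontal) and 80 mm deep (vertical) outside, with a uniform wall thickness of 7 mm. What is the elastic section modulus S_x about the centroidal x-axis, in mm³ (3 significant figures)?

Break the section into simple shapes (no overlaps), measuring from the bottom-left corner of the bounding box.
Outer rectangle: 190 × 80, A = 15 200 mm², y = 40 mm, Ī = 8 106 667 mm⁴.
Inner void (subtracted): 176 × 66, A = 11 616 mm², y = 40 mm, Ī = 4 216 608 mm⁴.
By symmetry the centroid is at mid-height, ȳ = 40 mm.
All pieces are centred on the centroidal x-axis, so I = ΣĪ (holes subtracted) = 3 890 059 mm⁴.
Extreme fibre distance c = 40 mm; S = I/c = 97 251 mm³.

S_x ≈ 9.73 × 10⁴ mm³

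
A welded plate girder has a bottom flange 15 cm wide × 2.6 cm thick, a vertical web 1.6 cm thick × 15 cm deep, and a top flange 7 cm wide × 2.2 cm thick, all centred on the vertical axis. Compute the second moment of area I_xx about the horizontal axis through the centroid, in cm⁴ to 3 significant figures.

Treat the section as a set of non-overlapping primitives; coordinates are from the bounding-box lower-left.
Bottom plate: 15 × 2.6, A = 39 cm², y = 1.3 cm, Ī = 21.97 cm⁴.
Web plate: 1.6 × 15, A = 24 cm², y = 10.1 cm, Ī = 450 cm⁴.
Top plate: 7 × 2.2, A = 15.4 cm², y = 18.7 cm, Ī = 6.2113 cm⁴.
Centroid: ȳ = ΣA·y / ΣA = 7.4117 cm.
Transfer each piece to the horizontal axis through the centroid using Ī + A·d² with d = y − 7.4117:
  bottom plate: d = -6.1117 cm → contributes +1478.7 cm⁴
  web plate: d = 2.6883 cm → contributes +623.44 cm⁴
  top plate: d = 11.288 cm → contributes +1968.6 cm⁴
Total I = 4070.7 cm⁴.

I_xx ≈ 4070 cm⁴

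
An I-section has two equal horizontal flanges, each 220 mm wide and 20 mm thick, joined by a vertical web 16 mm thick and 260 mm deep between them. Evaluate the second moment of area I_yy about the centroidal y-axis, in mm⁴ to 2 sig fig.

Split into non-overlapping primitives; take the origin at the lower-left of the bounding box.
Bottom flange: 220 × 20, A = 4 400 mm², x = 110 mm, Ī = 17 746 667 mm⁴.
Web: 16 × 260, A = 4 160 mm², x = 110 mm, Ī = 88 747 mm⁴.
Top flange: 220 × 20, A = 4 400 mm², x = 110 mm, Ī = 17 746 667 mm⁴.
By symmetry the centroid is at mid-width, x̄ = 110 mm.
All pieces are centred on the centroidal y-axis, so I = ΣĪ = 35 582 080 mm⁴.

I_yy ≈ 3.6 × 10⁷ mm⁴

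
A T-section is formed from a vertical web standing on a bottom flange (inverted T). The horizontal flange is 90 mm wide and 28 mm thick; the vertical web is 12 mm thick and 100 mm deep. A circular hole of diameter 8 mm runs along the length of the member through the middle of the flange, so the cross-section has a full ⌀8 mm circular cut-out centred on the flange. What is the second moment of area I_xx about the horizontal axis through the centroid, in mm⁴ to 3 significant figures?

Split into non-overlapping primitives; take the origin at the lower-left of the bounding box.
Flange: 90 × 28, A = 2 520 mm², y = 14 mm, Ī = 164 640 mm⁴.
Web: 12 × 100, A = 1 200 mm², y = 78 mm, Ī = 1 000 000 mm⁴.
Hole (subtracted): ⌀8, A = 50.265 mm², y = 14 mm, Ī = 201.06 mm⁴.
Centroid: ȳ = ΣA·y / ΣA = 34.928 mm.
Transfer each piece to the horizontal axis through the centroid using Ī + A·d² with d = y − 34.928:
  flange: d = -20.928 mm → contributes +1 268 347 mm⁴
  web: d = 43.072 mm → contributes +3 226 242 mm⁴
  hole: d = -20.928 mm → contributes −22 216 mm⁴
Total I = 4 472 373 mm⁴.

I_xx ≈ 4.47 × 10⁶ mm⁴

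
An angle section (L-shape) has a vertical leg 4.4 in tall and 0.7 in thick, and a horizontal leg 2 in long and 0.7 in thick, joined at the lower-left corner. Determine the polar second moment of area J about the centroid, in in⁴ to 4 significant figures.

J ≈ 8.367 in⁴

Split into non-overlapping primitives; take the origin at the lower-left of the bounding box.
Vertical leg: 0.7 × 4.4, A = 3.08 in², y = 2.2 in, Ī = 4.96907 in⁴.
Horizontal leg (remainder): 1.3 × 0.7, A = 0.91 in², y = 0.35 in, Ī = 0.0371583 in⁴.
Centroid: ȳ = ΣA·y / ΣA = 1.77807 in.
Transfer each piece to the centroidal x-axis using Ī + A·d² with d = y − 1.77807:
  vertical leg: d = 0.42193 in → contributes +5.51738 in⁴
  horizontal leg (remainder): d = -1.42807 in → contributes +1.893 in⁴
Total I = 7.41038 in⁴.
For the y-axis: x̄ = 0.57807 in.
Repeating about the centroidal y-axis gives I_y = 0.956381 in⁴.
Polar second moment: J = I_x + I_y = 8.36676 in⁴.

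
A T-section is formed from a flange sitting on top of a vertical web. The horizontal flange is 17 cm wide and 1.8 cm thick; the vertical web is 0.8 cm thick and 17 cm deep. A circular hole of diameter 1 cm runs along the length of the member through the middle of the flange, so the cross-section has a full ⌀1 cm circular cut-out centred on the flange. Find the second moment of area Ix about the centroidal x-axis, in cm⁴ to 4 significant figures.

Ix ≈ 1161 cm⁴

Split into non-overlapping primitives; take the origin at the lower-left of the bounding box.
Flange: 17 × 1.8, A = 30.6 cm², y = 17.9 cm, Ī = 8.262 cm⁴.
Web: 0.8 × 17, A = 13.6 cm², y = 8.5 cm, Ī = 327.533 cm⁴.
Hole (subtracted): ⌀1, A = 0.785398 cm², y = 17.9 cm, Ī = 0.0490874 cm⁴.
Centroid: ȳ = ΣA·y / ΣA = 14.9554 cm.
Transfer each piece to the centroidal x-axis using Ī + A·d² with d = y − 14.9554:
  flange: d = 2.94463 cm → contributes +273.59 cm⁴
  web: d = -6.45537 cm → contributes +894.27 cm⁴
  hole: d = 2.94463 cm → contributes −6.85916 cm⁴
Total I = 1 161 cm⁴.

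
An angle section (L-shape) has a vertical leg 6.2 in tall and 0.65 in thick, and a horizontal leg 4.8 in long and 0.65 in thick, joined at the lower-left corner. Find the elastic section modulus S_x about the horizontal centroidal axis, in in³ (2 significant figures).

S_x ≈ 6.0 in³

Break the section into simple shapes (no overlaps), measuring from the bottom-left corner of the bounding box.
Vertical leg: 0.65 × 6.2, A = 4.03 in², y = 3.1 in, Ī = 12.91 in⁴.
Horizontal leg (remainder): 4.15 × 0.65, A = 2.698 in², y = 0.325 in, Ī = 0.09497 in⁴.
Centroid: ȳ = ΣA·y / ΣA = 1.987 in.
Transfer each piece to the horizontal centroidal axis using Ī + A·d² with d = y − 1.987:
  vertical leg: d = 1.113 in → contributes +17.9 in⁴
  horizontal leg (remainder): d = -1.662 in → contributes +7.549 in⁴
Total I = 25.45 in⁴.
Extreme fibre distance c = 4.213 in; S = I/c = 6.041 in³.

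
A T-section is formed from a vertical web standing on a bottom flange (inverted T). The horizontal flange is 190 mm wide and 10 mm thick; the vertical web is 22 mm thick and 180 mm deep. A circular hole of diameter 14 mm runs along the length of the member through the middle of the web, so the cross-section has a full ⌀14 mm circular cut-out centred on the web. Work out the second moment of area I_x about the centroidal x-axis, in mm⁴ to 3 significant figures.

I_x ≈ 2.21 × 10⁷ mm⁴

Split into non-overlapping primitives; take the origin at the lower-left of the bounding box.
Flange: 190 × 10, A = 1 900 mm², y = 5 mm, Ī = 15 833 mm⁴.
Web: 22 × 180, A = 3 960 mm², y = 100 mm, Ī = 10 692 000 mm⁴.
Hole (subtracted): ⌀14, A = 153.94 mm², y = 100 mm, Ī = 1885.7 mm⁴.
Centroid: ȳ = ΣA·y / ΣA = 68.367 mm.
Transfer each piece to the centroidal x-axis using Ī + A·d² with d = y − 68.367:
  flange: d = -63.367 mm → contributes +7 645 043 mm⁴
  web: d = 31.633 mm → contributes +14 654 567 mm⁴
  hole: d = 31.633 mm → contributes −155 924 mm⁴
Total I = 22 143 687 mm⁴.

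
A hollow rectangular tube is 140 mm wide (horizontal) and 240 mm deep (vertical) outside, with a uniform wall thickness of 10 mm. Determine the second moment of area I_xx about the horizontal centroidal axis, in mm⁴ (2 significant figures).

I_xx ≈ 5.5 × 10⁷ mm⁴

Treat the section as a set of non-overlapping primitives; coordinates are from the bounding-box lower-left.
Outer rectangle: 140 × 240, A = 33 600 mm², y = 120 mm, Ī = 161 280 000 mm⁴.
Inner void (subtracted): 120 × 220, A = 26 400 mm², y = 120 mm, Ī = 106 480 000 mm⁴.
By symmetry the centroid is at mid-height, ȳ = 120 mm.
All pieces are centred on the horizontal centroidal axis, so I = ΣĪ (holes subtracted) = 54 800 000 mm⁴.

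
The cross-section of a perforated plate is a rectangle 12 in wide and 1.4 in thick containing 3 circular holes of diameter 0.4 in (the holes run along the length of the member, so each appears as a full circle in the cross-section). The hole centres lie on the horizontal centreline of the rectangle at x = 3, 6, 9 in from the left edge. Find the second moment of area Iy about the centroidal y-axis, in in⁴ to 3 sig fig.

Iy ≈ 199 in⁴

Break the section into simple shapes (no overlaps), measuring from the bottom-left corner of the bounding box.
Plate: 12 × 1.4, A = 16.8 in², x = 6 in, Ī = 201.6 in⁴.
Hole 1 (subtracted): ⌀0.4, A = 0.12566 in², x = 3 in, Ī = 0.0012566 in⁴.
Hole 2 (subtracted): ⌀0.4, A = 0.12566 in², x = 6 in, Ī = 0.0012566 in⁴.
Hole 3 (subtracted): ⌀0.4, A = 0.12566 in², x = 9 in, Ī = 0.0012566 in⁴.
By symmetry the centroid is at mid-width, x̄ = 6 in.
Transfer each piece to the centroidal y-axis using Ī + A·d² with d = x − 6:
  plate: d = 0 in → contributes +201.6 in⁴
  hole 1: d = -3 in → contributes −1.1322 in⁴
  hole 2: d = 0 in → contributes −0.0012566 in⁴
  hole 3: d = 3 in → contributes −1.1322 in⁴
Total I = 199.33 in⁴.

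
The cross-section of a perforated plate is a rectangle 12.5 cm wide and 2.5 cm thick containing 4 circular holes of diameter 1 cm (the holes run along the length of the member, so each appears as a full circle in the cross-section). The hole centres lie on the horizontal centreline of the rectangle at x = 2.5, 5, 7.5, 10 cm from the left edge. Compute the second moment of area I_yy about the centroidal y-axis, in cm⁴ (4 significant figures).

Treat the section as a set of non-overlapping primitives; coordinates are from the bounding-box lower-left.
Plate: 12.5 × 2.5, A = 31.25 cm², x = 6.25 cm, Ī = 406.901 cm⁴.
Hole 1 (subtracted): ⌀1, A = 0.785398 cm², x = 2.5 cm, Ī = 0.0490874 cm⁴.
Hole 2 (subtracted): ⌀1, A = 0.785398 cm², x = 5 cm, Ī = 0.0490874 cm⁴.
Hole 3 (subtracted): ⌀1, A = 0.785398 cm², x = 7.5 cm, Ī = 0.0490874 cm⁴.
Hole 4 (subtracted): ⌀1, A = 0.785398 cm², x = 10 cm, Ī = 0.0490874 cm⁴.
By symmetry the centroid is at mid-width, x̄ = 6.25 cm.
Transfer each piece to the centroidal y-axis using Ī + A·d² with d = x − 6.25:
  plate: d = 0 cm → contributes +406.901 cm⁴
  hole 1: d = -3.75 cm → contributes −11.0937 cm⁴
  hole 2: d = -1.25 cm → contributes −1.27627 cm⁴
  hole 3: d = 1.25 cm → contributes −1.27627 cm⁴
  hole 4: d = 3.75 cm → contributes −11.0937 cm⁴
Total I = 382.161 cm⁴.

I_yy ≈ 382.2 cm⁴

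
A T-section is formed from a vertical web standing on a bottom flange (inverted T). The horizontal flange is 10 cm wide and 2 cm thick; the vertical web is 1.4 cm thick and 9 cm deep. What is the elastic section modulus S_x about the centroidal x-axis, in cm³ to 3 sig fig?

S_x ≈ 41.3 cm³

Treat the section as a set of non-overlapping primitives; coordinates are from the bounding-box lower-left.
Flange: 10 × 2, A = 20 cm², y = 1 cm, Ī = 6.6667 cm⁴.
Web: 1.4 × 9, A = 12.6 cm², y = 6.5 cm, Ī = 85.05 cm⁴.
Centroid: ȳ = ΣA·y / ΣA = 3.1258 cm.
Transfer each piece to the centroidal x-axis using Ī + A·d² with d = y − 3.1258:
  flange: d = -2.1258 cm → contributes +97.044 cm⁴
  web: d = 3.3742 cm → contributes +228.51 cm⁴
Total I = 325.55 cm⁴.
Extreme fibre distance c = 7.8742 cm; S = I/c = 41.344 cm³.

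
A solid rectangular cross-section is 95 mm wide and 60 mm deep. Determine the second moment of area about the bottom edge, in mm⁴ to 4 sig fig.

The section: 95 × 60, A = 5 700 mm², y = 30 mm, Ī = 1 710 000 mm⁴.
Transfer it to the bottom edge using Ī + A·d² with d = y − 0:
  the section: d = 30 mm → contributes +6 840 000 mm⁴
Total I = 6 840 000 mm⁴.

I_base ≈ 6.840 × 10⁶ mm⁴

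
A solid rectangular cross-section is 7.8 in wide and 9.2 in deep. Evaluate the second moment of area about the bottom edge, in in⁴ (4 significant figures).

The section: 7.8 × 9.2, A = 71.76 in², y = 4.6 in, Ī = 506.147 in⁴.
Transfer it to the base of the section using Ī + A·d² with d = y − 0:
  the section: d = 4.6 in → contributes +2024.59 in⁴
Total I = 2024.59 in⁴.

I_base ≈ 2025 in⁴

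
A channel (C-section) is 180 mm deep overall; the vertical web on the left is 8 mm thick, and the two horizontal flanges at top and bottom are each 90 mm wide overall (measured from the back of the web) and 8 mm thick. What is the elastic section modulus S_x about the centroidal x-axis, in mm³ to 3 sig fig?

Break the section into simple shapes (no overlaps), measuring from the bottom-left corner of the bounding box.
Web: 8 × 180, A = 1 440 mm², y = 90 mm, Ī = 3 888 000 mm⁴.
Top flange (beyond web): 82 × 8, A = 656 mm², y = 176 mm, Ī = 3498.7 mm⁴.
Bottom flange (beyond web): 82 × 8, A = 656 mm², y = 4 mm, Ī = 3498.7 mm⁴.
By symmetry the centroid is at mid-height, ȳ = 90 mm.
Transfer each piece to the centroidal x-axis using Ī + A·d² with d = y − 90:
  web: d = 0 mm → contributes +3 888 000 mm⁴
  top flange (beyond web): d = 86 mm → contributes +4 855 275 mm⁴
  bottom flange (beyond web): d = -86 mm → contributes +4 855 275 mm⁴
Total I = 13 598 549 mm⁴.
Extreme fibre distance c = 90 mm; S = I/c = 151 095 mm³.

S_x ≈ 1.51 × 10⁵ mm³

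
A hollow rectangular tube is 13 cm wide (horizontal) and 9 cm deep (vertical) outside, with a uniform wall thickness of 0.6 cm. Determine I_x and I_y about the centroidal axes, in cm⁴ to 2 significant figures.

I_x ≈ 320 cm⁴, I_y ≈ 580 cm⁴

Break the section into simple shapes (no overlaps), measuring from the bottom-left corner of the bounding box.
Outer rectangle: 13 × 9, A = 117 cm², y = 4.5 cm, Ī = 789.8 cm⁴.
Inner void (subtracted): 11.8 × 7.8, A = 92.04 cm², y = 4.5 cm, Ī = 466.6 cm⁴.
By symmetry the centroid is at mid-height, ȳ = 4.5 cm.
All pieces are centred on the centroidal x-axis, so I = ΣĪ (holes subtracted) = 323.1 cm⁴.
Repeating about the centroidal y-axis gives I_y = 579.8 cm⁴.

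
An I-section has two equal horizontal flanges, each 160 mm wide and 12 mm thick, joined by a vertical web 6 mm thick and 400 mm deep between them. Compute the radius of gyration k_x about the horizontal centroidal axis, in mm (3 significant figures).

Decompose the section into non-overlapping parts with the origin at the bottom-left of its bounding rectangle.
Bottom flange: 160 × 12, A = 1 920 mm², y = 6 mm, Ī = 23 040 mm⁴.
Web: 6 × 400, A = 2 400 mm², y = 212 mm, Ī = 32 000 000 mm⁴.
Top flange: 160 × 12, A = 1 920 mm², y = 418 mm, Ī = 23 040 mm⁴.
By symmetry the centroid is at mid-height, ȳ = 212 mm.
Transfer each piece to the horizontal centroidal axis using Ī + A·d² with d = y − 212:
  bottom flange: d = -206 mm → contributes +81 500 160 mm⁴
  web: d = 0 mm → contributes +32 000 000 mm⁴
  top flange: d = 206 mm → contributes +81 500 160 mm⁴
Total I = 195 000 320 mm⁴.
Radius of gyration: k = √(I/A) = √(195 000 320 / 6 240) = 176.78 mm.

k_x ≈ 177 mm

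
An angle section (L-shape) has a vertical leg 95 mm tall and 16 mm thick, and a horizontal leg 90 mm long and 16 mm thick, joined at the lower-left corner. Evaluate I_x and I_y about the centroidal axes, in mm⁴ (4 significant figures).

I_x ≈ 2.207 × 10⁶ mm⁴, I_y ≈ 1.920 × 10⁶ mm⁴

Break the section into simple shapes (no overlaps), measuring from the bottom-left corner of the bounding box.
Vertical leg: 16 × 95, A = 1 520 mm², y = 47.5 mm, Ī = 1 143 167 mm⁴.
Horizontal leg (remainder): 74 × 16, A = 1 184 mm², y = 8 mm, Ī = 25258.7 mm⁴.
Centroid: ȳ = ΣA·y / ΣA = 30.2041 mm.
Transfer each piece to the centroidal x-axis using Ī + A·d² with d = y − 30.2041:
  vertical leg: d = 17.2959 mm → contributes +1 597 870 mm⁴
  horizontal leg (remainder): d = -22.2041 mm → contributes +608 999 mm⁴
Total I = 2 206 869 mm⁴.
For the y-axis: x̄ = 27.7041 mm.
Repeating about the centroidal y-axis gives I_y = 1 920 489 mm⁴.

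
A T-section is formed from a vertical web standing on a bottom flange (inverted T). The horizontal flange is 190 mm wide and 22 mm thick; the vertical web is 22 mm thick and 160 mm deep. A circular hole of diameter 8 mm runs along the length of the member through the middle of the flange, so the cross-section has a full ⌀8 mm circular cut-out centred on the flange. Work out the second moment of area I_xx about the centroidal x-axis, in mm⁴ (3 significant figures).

Treat the section as a set of non-overlapping primitives; coordinates are from the bounding-box lower-left.
Flange: 190 × 22, A = 4 180 mm², y = 11 mm, Ī = 168 593 mm⁴.
Web: 22 × 160, A = 3 520 mm², y = 102 mm, Ī = 7 509 333 mm⁴.
Hole (subtracted): ⌀8, A = 50.265 mm², y = 11 mm, Ī = 201.06 mm⁴.
Centroid: ȳ = ΣA·y / ΣA = 52.873 mm.
Transfer each piece to the centroidal x-axis using Ī + A·d² with d = y − 52.873:
  flange: d = -41.873 mm → contributes +7 497 711 mm⁴
  web: d = 49.127 mm → contributes +16 004 599 mm⁴
  hole: d = -41.873 mm → contributes −88 335 mm⁴
Total I = 23 413 975 mm⁴.

I_xx ≈ 2.34 × 10⁷ mm⁴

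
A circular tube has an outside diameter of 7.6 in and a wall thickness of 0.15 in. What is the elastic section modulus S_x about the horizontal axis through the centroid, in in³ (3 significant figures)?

Decompose the section into non-overlapping parts with the origin at the bottom-left of its bounding rectangle.
Outer circle: ⌀7.6, A = 45.365 in², y = 3.8 in, Ī = 163.77 in⁴.
Bore (subtracted): ⌀7.3, A = 41.854 in², y = 3.8 in, Ī = 139.4 in⁴.
By symmetry the centroid is at mid-height, ȳ = 3.8 in.
All pieces are centred on the horizontal axis through the centroid, so I = ΣĪ (holes subtracted) = 24.367 in⁴.
Extreme fibre distance c = 3.8 in; S = I/c = 6.4123 in³.

S_x ≈ 6.41 in³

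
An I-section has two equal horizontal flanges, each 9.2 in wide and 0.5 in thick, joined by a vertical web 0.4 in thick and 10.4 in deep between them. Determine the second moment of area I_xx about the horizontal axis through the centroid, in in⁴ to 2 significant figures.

Split into non-overlapping primitives; take the origin at the lower-left of the bounding box.
Bottom flange: 9.2 × 0.5, A = 4.6 in², y = 0.25 in, Ī = 0.09583 in⁴.
Web: 0.4 × 10.4, A = 4.16 in², y = 5.7 in, Ī = 37.5 in⁴.
Top flange: 9.2 × 0.5, A = 4.6 in², y = 11.15 in, Ī = 0.09583 in⁴.
By symmetry the centroid is at mid-height, ȳ = 5.7 in.
Transfer each piece to the horizontal axis through the centroid using Ī + A·d² with d = y − 5.7:
  bottom flange: d = -5.45 in → contributes +136.7 in⁴
  web: d = 0 in → contributes +37.5 in⁴
  top flange: d = 5.45 in → contributes +136.7 in⁴
Total I = 311 in⁴.

I_xx ≈ 310 in⁴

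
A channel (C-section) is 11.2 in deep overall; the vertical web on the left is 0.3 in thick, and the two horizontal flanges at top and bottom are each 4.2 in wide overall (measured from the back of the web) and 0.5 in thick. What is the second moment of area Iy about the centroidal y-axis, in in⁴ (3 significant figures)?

Iy ≈ 12.9 in⁴

Split into non-overlapping primitives; take the origin at the lower-left of the bounding box.
Web: 0.3 × 11.2, A = 3.36 in², x = 0.15 in, Ī = 0.0252 in⁴.
Top flange (beyond web): 3.9 × 0.5, A = 1.95 in², x = 2.25 in, Ī = 2.4716 in⁴.
Bottom flange (beyond web): 3.9 × 0.5, A = 1.95 in², x = 2.25 in, Ī = 2.4716 in⁴.
Centroid: x̄ = ΣA·x / ΣA = 1.2781 in.
Transfer each piece to the centroidal y-axis using Ī + A·d² with d = x − 1.2781:
  web: d = -1.1281 in → contributes +4.3012 in⁴
  top flange (beyond web): d = 0.9719 in → contributes +4.3136 in⁴
  bottom flange (beyond web): d = 0.9719 in → contributes +4.3136 in⁴
Total I = 12.928 in⁴.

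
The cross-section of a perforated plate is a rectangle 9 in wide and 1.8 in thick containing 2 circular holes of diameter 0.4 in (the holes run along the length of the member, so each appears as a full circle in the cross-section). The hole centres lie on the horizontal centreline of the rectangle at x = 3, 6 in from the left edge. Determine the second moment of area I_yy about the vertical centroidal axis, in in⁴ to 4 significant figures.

I_yy ≈ 108.8 in⁴

Break the section into simple shapes (no overlaps), measuring from the bottom-left corner of the bounding box.
Plate: 9 × 1.8, A = 16.2 in², x = 4.5 in, Ī = 109.35 in⁴.
Hole 1 (subtracted): ⌀0.4, A = 0.125664 in², x = 3 in, Ī = 0.00125664 in⁴.
Hole 2 (subtracted): ⌀0.4, A = 0.125664 in², x = 6 in, Ī = 0.00125664 in⁴.
By symmetry the centroid is at mid-width, x̄ = 4.5 in.
Transfer each piece to the vertical centroidal axis using Ī + A·d² with d = x − 4.5:
  plate: d = 0 in → contributes +109.35 in⁴
  hole 1: d = -1.5 in → contributes −0.284 in⁴
  hole 2: d = 1.5 in → contributes −0.284 in⁴
Total I = 108.782 in⁴.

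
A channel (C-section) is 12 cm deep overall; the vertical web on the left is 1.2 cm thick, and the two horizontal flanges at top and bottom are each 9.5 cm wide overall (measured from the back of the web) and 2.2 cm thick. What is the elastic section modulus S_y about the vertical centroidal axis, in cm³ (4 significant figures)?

S_y ≈ 80.90 cm³

Treat the section as a set of non-overlapping primitives; coordinates are from the bounding-box lower-left.
Web: 1.2 × 12, A = 14.4 cm², x = 0.6 cm, Ī = 1.728 cm⁴.
Top flange (beyond web): 8.3 × 2.2, A = 18.26 cm², x = 5.35 cm, Ī = 104.828 cm⁴.
Bottom flange (beyond web): 8.3 × 2.2, A = 18.26 cm², x = 5.35 cm, Ī = 104.828 cm⁴.
Centroid: x̄ = ΣA·x / ΣA = 4.00672 cm.
Transfer each piece to the vertical centroidal axis using Ī + A·d² with d = x − 4.00672:
  web: d = -3.40672 cm → contributes +168.85 cm⁴
  top flange (beyond web): d = 1.34328 cm → contributes +137.776 cm⁴
  bottom flange (beyond web): d = 1.34328 cm → contributes +137.776 cm⁴
Total I = 444.403 cm⁴.
Extreme fibre distance c = 5.49328 cm; S = I/c = 80.8993 cm³.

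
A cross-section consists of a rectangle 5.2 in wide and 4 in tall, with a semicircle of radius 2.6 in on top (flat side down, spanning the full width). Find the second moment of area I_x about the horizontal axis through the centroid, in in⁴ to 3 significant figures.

Split into non-overlapping primitives; take the origin at the lower-left of the bounding box.
Rectangular body: 5.2 × 4, A = 20.8 in², y = 2 in, Ī = 27.733 in⁴.
Semicircular cap: semicircle r = 2.6, A = 10.619 in², y = 5.1035 in, Ī = 5.0156 in⁴.
Centroid: ȳ = ΣA·y / ΣA = 3.0489 in.
Transfer each piece to the horizontal axis through the centroid using Ī + A·d² with d = y − 3.0489:
  rectangular body: d = -1.0489 in → contributes +50.617 in⁴
  semicircular cap: d = 2.0546 in → contributes +49.84 in⁴
Total I = 100.46 in⁴.

I_x ≈ 100 in⁴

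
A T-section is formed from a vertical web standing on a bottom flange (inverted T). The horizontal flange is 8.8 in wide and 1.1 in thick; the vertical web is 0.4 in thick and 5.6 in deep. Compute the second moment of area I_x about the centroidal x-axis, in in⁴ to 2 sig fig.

Treat the section as a set of non-overlapping primitives; coordinates are from the bounding-box lower-left.
Flange: 8.8 × 1.1, A = 9.68 in², y = 0.55 in, Ī = 0.9761 in⁴.
Web: 0.4 × 5.6, A = 2.24 in², y = 3.9 in, Ī = 5.854 in⁴.
Centroid: ȳ = ΣA·y / ΣA = 1.18 in.
Transfer each piece to the centroidal x-axis using Ī + A·d² with d = y − 1.18:
  flange: d = -0.6295 in → contributes +4.812 in⁴
  web: d = 2.72 in → contributes +22.43 in⁴
Total I = 27.24 in⁴.

I_x ≈ 27 in⁴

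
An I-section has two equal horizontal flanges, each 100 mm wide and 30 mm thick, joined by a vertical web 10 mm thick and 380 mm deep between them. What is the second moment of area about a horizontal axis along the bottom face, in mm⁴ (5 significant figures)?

Decompose the section into non-overlapping parts with the origin at the bottom-left of its bounding rectangle.
Bottom flange: 100 × 30, A = 3 000 mm², y = 15 mm, Ī = 225 000 mm⁴.
Web: 10 × 380, A = 3 800 mm², y = 220 mm, Ī = 45 726 667 mm⁴.
Top flange: 100 × 30, A = 3 000 mm², y = 425 mm, Ī = 225 000 mm⁴.
Transfer each piece to the bottom edge using Ī + A·d² with d = y − 0:
  bottom flange: d = 15 mm → contributes +900 000 mm⁴
  web: d = 220 mm → contributes +229 646 667 mm⁴
  top flange: d = 425 mm → contributes +542 100 000 mm⁴
Total I = 772 646 667 mm⁴.

I_base ≈ 7.7265 × 10⁸ mm⁴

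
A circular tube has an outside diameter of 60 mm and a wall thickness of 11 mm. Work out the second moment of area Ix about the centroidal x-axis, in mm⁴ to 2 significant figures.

Ix ≈ 5.3 × 10⁵ mm⁴

Treat the section as a set of non-overlapping primitives; coordinates are from the bounding-box lower-left.
Outer circle: ⌀60, A = 2 827 mm², y = 30 mm, Ī = 636 173 mm⁴.
Bore (subtracted): ⌀38, A = 1 134 mm², y = 30 mm, Ī = 102 354 mm⁴.
By symmetry the centroid is at mid-height, ȳ = 30 mm.
All pieces are centred on the centroidal x-axis, so I = ΣĪ (holes subtracted) = 533 819 mm⁴.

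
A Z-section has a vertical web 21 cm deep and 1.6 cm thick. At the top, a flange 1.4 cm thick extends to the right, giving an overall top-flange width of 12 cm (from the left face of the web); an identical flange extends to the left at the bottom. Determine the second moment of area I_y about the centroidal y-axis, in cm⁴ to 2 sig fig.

Break the section into simple shapes (no overlaps), measuring from the bottom-left corner of the bounding box.
Web: 1.6 × 21, A = 33.6 cm², x = 11.2 cm, Ī = 7.168 cm⁴.
Top flange (beyond web): 10.4 × 1.4, A = 14.56 cm², x = 17.2 cm, Ī = 131.2 cm⁴.
Bottom flange (beyond web): 10.4 × 1.4, A = 14.56 cm², x = 5.2 cm, Ī = 131.2 cm⁴.
Centroid: x̄ = ΣA·x / ΣA = 11.2 cm.
Transfer each piece to the centroidal y-axis using Ī + A·d² with d = x − 11.2:
  web: d = 0 cm → contributes +7.168 cm⁴
  top flange (beyond web): d = 6 cm → contributes +655.4 cm⁴
  bottom flange (beyond web): d = -6 cm → contributes +655.4 cm⁴
Total I = 1 318 cm⁴.

I_y ≈ 1300 cm⁴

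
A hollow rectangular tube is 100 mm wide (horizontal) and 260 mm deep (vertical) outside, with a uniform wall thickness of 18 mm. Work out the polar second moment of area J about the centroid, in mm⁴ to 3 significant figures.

Break the section into simple shapes (no overlaps), measuring from the bottom-left corner of the bounding box.
Outer rectangle: 100 × 260, A = 26 000 mm², y = 130 mm, Ī = 146 466 667 mm⁴.
Inner void (subtracted): 64 × 224, A = 14 336 mm², y = 130 mm, Ī = 59 943 595 mm⁴.
By symmetry the centroid is at mid-height, ȳ = 130 mm.
All pieces are centred on the centroidal x-axis, so I = ΣĪ (holes subtracted) = 86 523 072 mm⁴.
Repeating about the centroidal y-axis gives I_y = 16 773 312 mm⁴.
Polar second moment: J = I_x + I_y = 103 296 384 mm⁴.

J ≈ 1.03 × 10⁸ mm⁴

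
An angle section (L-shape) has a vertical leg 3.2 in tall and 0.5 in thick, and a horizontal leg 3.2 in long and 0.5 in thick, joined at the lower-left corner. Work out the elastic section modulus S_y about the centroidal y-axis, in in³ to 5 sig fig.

S_y ≈ 1.2300 in³

Treat the section as a set of non-overlapping primitives; coordinates are from the bounding-box lower-left.
Vertical leg: 0.5 × 3.2, A = 1.6 in², x = 0.25 in, Ī = 0.03333333 in⁴.
Horizontal leg (remainder): 2.7 × 0.5, A = 1.35 in², x = 1.85 in, Ī = 0.820125 in⁴.
Centroid: x̄ = ΣA·x / ΣA = 0.9822034 in.
Transfer each piece to the centroidal y-axis using Ī + A·d² with d = x − 0.9822034:
  vertical leg: d = -0.7322034 in → contributes +0.8911282 in⁴
  horizontal leg (remainder): d = 0.8677966 in → contributes +1.836771 in⁴
Total I = 2.727899 in⁴.
Extreme fibre distance c = 2.217797 in; S = I/c = 1.230004 in³.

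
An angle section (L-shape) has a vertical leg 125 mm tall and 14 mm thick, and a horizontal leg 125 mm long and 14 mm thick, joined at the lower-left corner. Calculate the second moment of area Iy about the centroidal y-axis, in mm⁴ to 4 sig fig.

Break the section into simple shapes (no overlaps), measuring from the bottom-left corner of the bounding box.
Vertical leg: 14 × 125, A = 1 750 mm², x = 7 mm, Ī = 28583.3 mm⁴.
Horizontal leg (remainder): 111 × 14, A = 1 554 mm², x = 69.5 mm, Ī = 1 595 570 mm⁴.
Centroid: x̄ = ΣA·x / ΣA = 36.3962 mm.
Transfer each piece to the centroidal y-axis using Ī + A·d² with d = x − 36.3962:
  vertical leg: d = -29.3962 mm → contributes +1 540 821 mm⁴
  horizontal leg (remainder): d = 33.1038 mm → contributes +3 298 540 mm⁴
Total I = 4 839 361 mm⁴.

Iy ≈ 4.839 × 10⁶ mm⁴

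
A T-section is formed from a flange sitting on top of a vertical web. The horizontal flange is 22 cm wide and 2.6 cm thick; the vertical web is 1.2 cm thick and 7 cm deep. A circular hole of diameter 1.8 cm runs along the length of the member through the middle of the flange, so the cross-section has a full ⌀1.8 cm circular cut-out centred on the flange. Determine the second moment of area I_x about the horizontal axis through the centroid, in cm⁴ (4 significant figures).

I_x ≈ 233.8 cm⁴

Break the section into simple shapes (no overlaps), measuring from the bottom-left corner of the bounding box.
Flange: 22 × 2.6, A = 57.2 cm², y = 8.3 cm, Ī = 32.2227 cm⁴.
Web: 1.2 × 7, A = 8.4 cm², y = 3.5 cm, Ī = 34.3 cm⁴.
Hole (subtracted): ⌀1.8, A = 2.54469 cm², y = 8.3 cm, Ī = 0.5153 cm⁴.
Centroid: ȳ = ΣA·y / ΣA = 7.66056 cm.
Transfer each piece to the horizontal axis through the centroid using Ī + A·d² with d = y − 7.66056:
  flange: d = 0.639439 cm → contributes +55.6107 cm⁴
  web: d = -4.16056 cm → contributes +179.706 cm⁴
  hole: d = 0.639439 cm → contributes −1.55578 cm⁴
Total I = 233.761 cm⁴.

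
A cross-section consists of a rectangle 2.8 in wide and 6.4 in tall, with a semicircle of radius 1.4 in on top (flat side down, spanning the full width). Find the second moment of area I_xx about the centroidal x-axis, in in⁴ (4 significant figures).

Break the section into simple shapes (no overlaps), measuring from the bottom-left corner of the bounding box.
Rectangular body: 2.8 × 6.4, A = 17.92 in², y = 3.2 in, Ī = 61.1669 in⁴.
Semicircular cap: semicircle r = 1.4, A = 3.07876 in², y = 6.99418 in, Ī = 0.421642 in⁴.
Centroid: ȳ = ΣA·y / ΣA = 3.75629 in.
Transfer each piece to the centroidal x-axis using Ī + A·d² with d = y − 3.75629:
  rectangular body: d = -0.556288 in → contributes +66.7124 in⁴
  semicircular cap: d = 3.23789 in → contributes +32.6992 in⁴
Total I = 99.4116 in⁴.

I_xx ≈ 99.41 in⁴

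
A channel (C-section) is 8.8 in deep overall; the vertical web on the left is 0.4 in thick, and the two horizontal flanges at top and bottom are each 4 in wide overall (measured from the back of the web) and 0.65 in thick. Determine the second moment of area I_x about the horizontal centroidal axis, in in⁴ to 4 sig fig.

Treat the section as a set of non-overlapping primitives; coordinates are from the bounding-box lower-left.
Web: 0.4 × 8.8, A = 3.52 in², y = 4.4 in, Ī = 22.7157 in⁴.
Top flange (beyond web): 3.6 × 0.65, A = 2.34 in², y = 8.475 in, Ī = 0.0823875 in⁴.
Bottom flange (beyond web): 3.6 × 0.65, A = 2.34 in², y = 0.325 in, Ī = 0.0823875 in⁴.
By symmetry the centroid is at mid-height, ȳ = 4.4 in.
Transfer each piece to the horizontal centroidal axis using Ī + A·d² with d = y − 4.4:
  web: d = 0 in → contributes +22.7157 in⁴
  top flange (beyond web): d = 4.075 in → contributes +38.9396 in⁴
  bottom flange (beyond web): d = -4.075 in → contributes +38.9396 in⁴
Total I = 100.595 in⁴.

I_x ≈ 100.6 in⁴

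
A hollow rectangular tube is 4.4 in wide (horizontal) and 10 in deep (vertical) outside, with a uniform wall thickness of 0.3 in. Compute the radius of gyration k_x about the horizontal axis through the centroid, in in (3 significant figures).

k_x ≈ 3.54 in

Treat the section as a set of non-overlapping primitives; coordinates are from the bounding-box lower-left.
Outer rectangle: 4.4 × 10, A = 44 in², y = 5 in, Ī = 366.67 in⁴.
Inner void (subtracted): 3.8 × 9.4, A = 35.72 in², y = 5 in, Ī = 263.02 in⁴.
By symmetry the centroid is at mid-height, ȳ = 5 in.
All pieces are centred on the horizontal axis through the centroid, so I = ΣĪ (holes subtracted) = 103.65 in⁴.
Radius of gyration: k = √(I/A) = √(103.65 / 8.28) = 3.5381 in.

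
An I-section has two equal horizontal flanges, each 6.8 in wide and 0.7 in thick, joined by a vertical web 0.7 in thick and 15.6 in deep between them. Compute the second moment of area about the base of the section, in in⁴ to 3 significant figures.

I_base ≈ 2330 in⁴

Treat the section as a set of non-overlapping primitives; coordinates are from the bounding-box lower-left.
Bottom flange: 6.8 × 0.7, A = 4.76 in², y = 0.35 in, Ī = 0.19437 in⁴.
Web: 0.7 × 15.6, A = 10.92 in², y = 8.5 in, Ī = 221.46 in⁴.
Top flange: 6.8 × 0.7, A = 4.76 in², y = 16.65 in, Ī = 0.19437 in⁴.
Transfer each piece to the bottom edge using Ī + A·d² with d = y − 0:
  bottom flange: d = 0.35 in → contributes +0.77747 in⁴
  web: d = 8.5 in → contributes +1010.4 in⁴
  top flange: d = 16.65 in → contributes +1319.8 in⁴
Total I = 2 331 in⁴.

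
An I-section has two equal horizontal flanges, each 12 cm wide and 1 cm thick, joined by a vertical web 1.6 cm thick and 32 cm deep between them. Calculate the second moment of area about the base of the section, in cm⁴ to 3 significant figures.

Split into non-overlapping primitives; take the origin at the lower-left of the bounding box.
Bottom flange: 12 × 1, A = 12 cm², y = 0.5 cm, Ī = 1 cm⁴.
Web: 1.6 × 32, A = 51.2 cm², y = 17 cm, Ī = 4369.1 cm⁴.
Top flange: 12 × 1, A = 12 cm², y = 33.5 cm, Ī = 1 cm⁴.
Transfer each piece to a horizontal axis along the bottom face using Ī + A·d² with d = y − 0:
  bottom flange: d = 0.5 cm → contributes +4 cm⁴
  web: d = 17 cm → contributes +19 166 cm⁴
  top flange: d = 33.5 cm → contributes +13 468 cm⁴
Total I = 32 638 cm⁴.

I_base ≈ 3.26 × 10⁴ cm⁴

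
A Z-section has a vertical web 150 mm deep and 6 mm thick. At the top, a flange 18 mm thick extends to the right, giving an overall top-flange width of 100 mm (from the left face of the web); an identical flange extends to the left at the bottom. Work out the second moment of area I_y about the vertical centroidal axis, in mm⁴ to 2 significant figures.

Treat the section as a set of non-overlapping primitives; coordinates are from the bounding-box lower-left.
Web: 6 × 150, A = 900 mm², x = 97 mm, Ī = 2 700 mm⁴.
Top flange (beyond web): 94 × 18, A = 1 692 mm², x = 147 mm, Ī = 1 245 876 mm⁴.
Bottom flange (beyond web): 94 × 18, A = 1 692 mm², x = 47 mm, Ī = 1 245 876 mm⁴.
Centroid: x̄ = ΣA·x / ΣA = 97 mm.
Transfer each piece to the vertical centroidal axis using Ī + A·d² with d = x − 97:
  web: d = 0 mm → contributes +2 700 mm⁴
  top flange (beyond web): d = 50 mm → contributes +5 475 876 mm⁴
  bottom flange (beyond web): d = -50 mm → contributes +5 475 876 mm⁴
Total I = 10 954 452 mm⁴.

I_y ≈ 1.1 × 10⁷ mm⁴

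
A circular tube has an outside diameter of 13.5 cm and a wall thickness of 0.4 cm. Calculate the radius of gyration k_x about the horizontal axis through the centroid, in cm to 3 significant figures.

Break the section into simple shapes (no overlaps), measuring from the bottom-left corner of the bounding box.
Outer circle: ⌀13.5, A = 143.14 cm², y = 6.75 cm, Ī = 1630.4 cm⁴.
Bore (subtracted): ⌀12.7, A = 126.68 cm², y = 6.75 cm, Ī = 1 277 cm⁴.
By symmetry the centroid is at mid-height, ȳ = 6.75 cm.
All pieces are centred on the horizontal axis through the centroid, so I = ΣĪ (holes subtracted) = 353.46 cm⁴.
Radius of gyration: k = √(I/A) = √(353.46 / 16.462) = 4.6337 cm.

k_x ≈ 4.63 cm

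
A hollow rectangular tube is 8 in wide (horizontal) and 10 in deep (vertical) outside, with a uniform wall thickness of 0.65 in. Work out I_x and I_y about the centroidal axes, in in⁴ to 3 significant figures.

I_x ≈ 299 in⁴, I_y ≈ 209 in⁴

Split into non-overlapping primitives; take the origin at the lower-left of the bounding box.
Outer rectangle: 8 × 10, A = 80 in², y = 5 in, Ī = 666.67 in⁴.
Inner void (subtracted): 6.7 × 8.7, A = 58.29 in², y = 5 in, Ī = 367.66 in⁴.
By symmetry the centroid is at mid-height, ȳ = 5 in.
All pieces are centred on the centroidal x-axis, so I = ΣĪ (holes subtracted) = 299 in⁴.
Repeating about the centroidal y-axis gives I_y = 208.61 in⁴.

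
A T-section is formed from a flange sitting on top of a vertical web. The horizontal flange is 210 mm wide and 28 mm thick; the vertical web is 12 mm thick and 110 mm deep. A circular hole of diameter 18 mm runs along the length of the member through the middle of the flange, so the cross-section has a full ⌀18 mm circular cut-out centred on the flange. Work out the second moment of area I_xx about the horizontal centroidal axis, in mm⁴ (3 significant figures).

I_xx ≈ 6.80 × 10⁶ mm⁴

Decompose the section into non-overlapping parts with the origin at the bottom-left of its bounding rectangle.
Flange: 210 × 28, A = 5 880 mm², y = 124 mm, Ī = 384 160 mm⁴.
Web: 12 × 110, A = 1 320 mm², y = 55 mm, Ī = 1 331 000 mm⁴.
Hole (subtracted): ⌀18, A = 254.47 mm², y = 124 mm, Ī = 5 153 mm⁴.
Centroid: ȳ = ΣA·y / ΣA = 110.89 mm.
Transfer each piece to the horizontal centroidal axis using Ī + A·d² with d = y − 110.89:
  flange: d = 13.113 mm → contributes +1 395 303 mm⁴
  web: d = -55.887 mm → contributes +5 453 762 mm⁴
  hole: d = 13.113 mm → contributes −48 912 mm⁴
Total I = 6 800 152 mm⁴.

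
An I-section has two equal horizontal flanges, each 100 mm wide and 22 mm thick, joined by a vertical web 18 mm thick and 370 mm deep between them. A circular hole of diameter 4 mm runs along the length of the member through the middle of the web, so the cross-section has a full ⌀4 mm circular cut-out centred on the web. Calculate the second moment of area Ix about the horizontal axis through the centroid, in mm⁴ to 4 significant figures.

Split into non-overlapping primitives; take the origin at the lower-left of the bounding box.
Bottom flange: 100 × 22, A = 2 200 mm², y = 11 mm, Ī = 88733.3 mm⁴.
Web: 18 × 370, A = 6 660 mm², y = 207 mm, Ī = 75 979 500 mm⁴.
Top flange: 100 × 22, A = 2 200 mm², y = 403 mm, Ī = 88733.3 mm⁴.
Hole (subtracted): ⌀4, A = 12.5664 mm², y = 207 mm, Ī = 12.5664 mm⁴.
By symmetry the centroid is at mid-height, ȳ = 207 mm.
Transfer each piece to the horizontal axis through the centroid using Ī + A·d² with d = y − 207:
  bottom flange: d = -196 mm → contributes +84 603 933 mm⁴
  web: d = 0 mm → contributes +75 979 500 mm⁴
  top flange: d = 196 mm → contributes +84 603 933 mm⁴
  hole: d = 0 mm → contributes −12.5664 mm⁴
Total I = 245 187 354 mm⁴.

Ix ≈ 2.452 × 10⁸ mm⁴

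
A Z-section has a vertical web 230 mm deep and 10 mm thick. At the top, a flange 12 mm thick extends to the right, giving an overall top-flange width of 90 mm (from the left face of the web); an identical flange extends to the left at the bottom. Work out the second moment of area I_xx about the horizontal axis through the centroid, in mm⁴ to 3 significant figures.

Decompose the section into non-overlapping parts with the origin at the bottom-left of its bounding rectangle.
Web: 10 × 230, A = 2 300 mm², y = 115 mm, Ī = 10 139 167 mm⁴.
Top flange (beyond web): 80 × 12, A = 960 mm², y = 224 mm, Ī = 11 520 mm⁴.
Bottom flange (beyond web): 80 × 12, A = 960 mm², y = 6 mm, Ī = 11 520 mm⁴.
Centroid: ȳ = ΣA·y / ΣA = 115 mm.
Transfer each piece to the horizontal axis through the centroid using Ī + A·d² with d = y − 115:
  web: d = 0 mm → contributes +10 139 167 mm⁴
  top flange (beyond web): d = 109 mm → contributes +11 417 280 mm⁴
  bottom flange (beyond web): d = -109 mm → contributes +11 417 280 mm⁴
Total I = 32 973 727 mm⁴.

I_xx ≈ 3.30 × 10⁷ mm⁴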